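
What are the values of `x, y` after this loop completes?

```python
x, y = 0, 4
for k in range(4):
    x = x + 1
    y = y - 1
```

x goes 0→4, y goes 4→0
`x, y` takes the values: (0, 4) → (1, 4) → (1, 3) → (2, 3) → (2, 2) → (3, 2) → (3, 1) → (4, 1) → (4, 0)

Answer: 4, 0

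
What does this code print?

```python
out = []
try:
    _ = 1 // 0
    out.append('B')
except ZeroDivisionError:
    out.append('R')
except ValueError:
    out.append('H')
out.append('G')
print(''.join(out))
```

Execution trace: 'R' (except ZeroDivisionError) → 'G' (after the try/except). Output: RG

Answer: RG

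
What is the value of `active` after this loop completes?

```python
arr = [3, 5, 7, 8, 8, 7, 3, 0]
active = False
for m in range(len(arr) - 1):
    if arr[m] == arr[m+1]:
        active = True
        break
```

Check consecutive duplicates in [3, 5, 7, 8, 8, 7, 3, 0]
`active` takes the values: False → True

Answer: True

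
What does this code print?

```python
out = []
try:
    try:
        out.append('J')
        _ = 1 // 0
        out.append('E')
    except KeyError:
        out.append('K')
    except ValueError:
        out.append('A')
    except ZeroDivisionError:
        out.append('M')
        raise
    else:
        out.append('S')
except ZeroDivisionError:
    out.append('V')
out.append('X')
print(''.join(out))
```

Execution trace: 'J' (inner try body) → 'M' (inner except ZeroDivisionError) → 'V' (outer except ZeroDivisionError) → 'X' (after the try/except). Output: JMVX

Answer: JMVX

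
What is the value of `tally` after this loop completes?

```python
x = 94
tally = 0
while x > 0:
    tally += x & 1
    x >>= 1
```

Count set bits in 94 (binary: 0b1011110)
`tally` takes the values: 0 → 1 → 2 → 3 → 4 → 5

Answer: 5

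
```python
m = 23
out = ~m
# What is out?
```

Trace:
`m = 23` → m = 23
`out = ~m` → out = -24
So out = -24

Answer: -24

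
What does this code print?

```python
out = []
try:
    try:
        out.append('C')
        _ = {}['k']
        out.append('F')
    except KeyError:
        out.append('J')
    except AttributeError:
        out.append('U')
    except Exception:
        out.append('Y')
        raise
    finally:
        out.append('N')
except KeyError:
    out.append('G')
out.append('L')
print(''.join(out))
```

Execution trace: 'C' (inner try body) → 'J' (inner except KeyError) → 'N' (inner finally) → 'L' (after the try/except). Output: CJNL

Answer: CJNL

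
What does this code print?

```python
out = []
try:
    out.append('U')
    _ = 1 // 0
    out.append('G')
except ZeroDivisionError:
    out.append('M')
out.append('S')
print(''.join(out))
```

Execution trace: 'U' (try body) → 'M' (except ZeroDivisionError) → 'S' (after the try/except). Output: UMS

Answer: UMS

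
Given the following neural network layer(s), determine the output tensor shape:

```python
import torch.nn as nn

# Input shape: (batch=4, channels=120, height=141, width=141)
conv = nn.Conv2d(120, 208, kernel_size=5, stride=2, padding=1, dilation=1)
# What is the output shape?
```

Input: (4, 120, 141, 141) -> Output: (4, 208, 70, 70)

Answer: (4, 208, 70, 70)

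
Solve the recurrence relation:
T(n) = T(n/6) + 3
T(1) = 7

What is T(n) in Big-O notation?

Each step divides n by 6 and adds 3. After log_6(n) steps we reach T(1)=7. So T(n) = 3·log_6(n) + 7 = O(log n).

Answer: O(log n)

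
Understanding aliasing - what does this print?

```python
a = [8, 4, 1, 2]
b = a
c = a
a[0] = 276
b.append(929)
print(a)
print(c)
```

Key concept: multiple aliases.
Step by step:
`a = [8, 4, 1, 2]` → a = [8, 4, 1, 2]
`b = a` → b = [8, 4, 1, 2] (same object as a)
`c = a` → c = [8, 4, 1, 2] (same object as a, b)
`a[0] = 276` → a = [276, 4, 1, 2] (same object as b, c); b = [276, 4, 1, 2] (same object as a, c); c = [276, 4, 1, 2] (same object as a, b)
`b.append(929)` → a = [276, 4, 1, 2, 929] (same object as b, c); b = [276, 4, 1, 2, 929] (same object as a, c); c = [276, 4, 1, 2, 929] (same object as a, b)
`print(a)` → prints [276, 4, 1, 2, 929]
`print(c)` → prints [276, 4, 1, 2, 929]

Answer:
[276, 4, 1, 2, 929]
[276, 4, 1, 2, 929]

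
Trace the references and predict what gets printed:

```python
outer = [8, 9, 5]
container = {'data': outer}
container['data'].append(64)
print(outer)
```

Key concept: dict holds reference to list.
Step by step:
`outer = [8, 9, 5]` → outer = [8, 9, 5]
`container = {'data': outer}` → container = {'data': [8, 9, 5]}
`container['data'].append(64)` → outer = [8, 9, 5, 64]; container = {'data': [8, 9, 5, 64]}
`print(outer)` → prints [8, 9, 5, 64]

Answer: [8, 9, 5, 64]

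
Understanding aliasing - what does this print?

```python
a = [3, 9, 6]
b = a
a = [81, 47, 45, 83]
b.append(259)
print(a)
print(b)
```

Key concept: rebinding vs mutation: a is rebound to a new list, b still points at the original.
Step by step:
`a = [3, 9, 6]` → a = [3, 9, 6]
`b = a` → b = [3, 9, 6] (same object as a)
`a = [81, 47, 45, 83]` → a = [81, 47, 45, 83]
`b.append(259)` → b = [3, 9, 6, 259]
`print(a)` → prints [81, 47, 45, 83]
`print(b)` → prints [3, 9, 6, 259]

Answer:
[81, 47, 45, 83]
[3, 9, 6, 259]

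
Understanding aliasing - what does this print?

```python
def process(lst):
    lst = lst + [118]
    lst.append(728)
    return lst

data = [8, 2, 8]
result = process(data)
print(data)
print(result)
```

Key concept: rebinding parameter vs mutation.
Step by step:
`data = [8, 2, 8]` → data = [8, 2, 8]
`result = process(data)` → result = [8, 2, 8, 118, 728]
`print(data)` → prints [8, 2, 8]
`print(result)` → prints [8, 2, 8, 118, 728]

Answer:
[8, 2, 8]
[8, 2, 8, 118, 728]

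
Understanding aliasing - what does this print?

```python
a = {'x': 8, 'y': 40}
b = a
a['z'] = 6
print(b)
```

Key concept: dict aliasing.
Step by step:
`a = {'x': 8, 'y': 40}` → a = {'x': 8, 'y': 40}
`b = a` → b = {'x': 8, 'y': 40} (same object as a)
`a['z'] = 6` → a = {'x': 8, 'y': 40, 'z': 6} (same object as b); b = {'x': 8, 'y': 40, 'z': 6} (same object as a)
`print(b)` → prints {'x': 8, 'y': 40, 'z': 6}

Answer: {'x': 8, 'y': 40, 'z': 6}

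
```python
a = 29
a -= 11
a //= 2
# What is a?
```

Trace:
`a = 29` → a = 29
`a -= 11` → a = 18
`a //= 2` → a = 9
So a = 9

Answer: 9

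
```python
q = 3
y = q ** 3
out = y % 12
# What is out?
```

Trace:
`q = 3` → q = 3
`y = q ** 3` → y = 27
`out = y % 12` → out = 3
So out = 3

Answer: 3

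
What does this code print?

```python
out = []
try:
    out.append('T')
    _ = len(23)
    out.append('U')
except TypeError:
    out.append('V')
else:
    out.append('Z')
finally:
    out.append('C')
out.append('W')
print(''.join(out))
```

Execution trace: 'T' (try body) → 'V' (except TypeError) → 'C' (finally) → 'W' (after the try/except). Output: TVCW

Answer: TVCW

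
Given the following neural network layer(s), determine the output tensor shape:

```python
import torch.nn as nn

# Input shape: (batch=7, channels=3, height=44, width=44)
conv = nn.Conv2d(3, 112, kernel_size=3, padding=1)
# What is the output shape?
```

Input: (7, 3, 44, 44) -> Output: (7, 112, 44, 44)

Answer: (7, 112, 44, 44)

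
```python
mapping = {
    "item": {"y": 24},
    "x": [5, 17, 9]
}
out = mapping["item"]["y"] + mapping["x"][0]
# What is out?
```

Trace:
`mapping = { ...` → mapping = {'item': {'y': 24}, 'x': [5, 17, 9]}
`out = mapping["item"]["y"] + mapping["x"][0]` → out = 29
So out = 29

Answer: 29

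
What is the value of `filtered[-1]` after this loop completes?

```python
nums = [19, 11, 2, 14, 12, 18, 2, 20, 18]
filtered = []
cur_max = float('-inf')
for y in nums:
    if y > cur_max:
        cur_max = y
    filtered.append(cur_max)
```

Running max ends at 20
`filtered` takes the values: [] → [19] → [19, 19] → [19, 19, 19] → [19, 19, 19, 19] → [19, 19, 19, 19, 19] → [19, 19, 19, 19, 19, 19] → [19, 19, 19, 19, 19, 19, 19] → [19, 19, 19, 19, 19, 19, 19, 20] → [19, 19, 19, 19, 19, 19, 19, 20, 20]
So `filtered[-1]` = 20

Answer: 20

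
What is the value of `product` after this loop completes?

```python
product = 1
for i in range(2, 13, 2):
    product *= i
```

Product of even numbers 2 to 12
`product` takes the values: 1 → 2 → 8 → 48 → 384 → 3840 → 46080

Answer: 46080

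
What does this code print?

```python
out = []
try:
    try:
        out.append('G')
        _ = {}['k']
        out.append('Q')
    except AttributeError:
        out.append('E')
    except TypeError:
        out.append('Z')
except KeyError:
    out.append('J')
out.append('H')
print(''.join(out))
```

Execution trace: 'G' (try body) → 'J' (outer except KeyError) → 'H' (after the try/except). Output: GJH

Answer: GJH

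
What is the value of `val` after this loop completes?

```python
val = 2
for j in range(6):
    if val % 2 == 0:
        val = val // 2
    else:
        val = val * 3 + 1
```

Collatz-style transformation from 2
`val` takes the values: 2 → 1 → 4 → 2 → 1 → 4 → 2

Answer: 2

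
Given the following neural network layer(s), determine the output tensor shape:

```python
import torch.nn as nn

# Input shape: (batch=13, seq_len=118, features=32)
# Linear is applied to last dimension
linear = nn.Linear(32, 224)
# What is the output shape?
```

Input: (13, 118, 32) -> Output: (13, 118, 224)

Answer: (13, 118, 224)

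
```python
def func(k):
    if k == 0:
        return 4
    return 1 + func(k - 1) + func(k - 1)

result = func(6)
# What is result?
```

func(k) = 1 + 2·func(k-1), func(0)=4. Closed form: (4+1)·2^6 - 1 = 319.

Answer: 319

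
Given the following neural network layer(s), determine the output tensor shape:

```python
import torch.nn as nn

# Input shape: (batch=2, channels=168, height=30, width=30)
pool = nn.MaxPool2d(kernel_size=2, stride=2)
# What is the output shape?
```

Input: (2, 168, 30, 30) -> Output: (2, 168, 15, 15)

Answer: (2, 168, 15, 15)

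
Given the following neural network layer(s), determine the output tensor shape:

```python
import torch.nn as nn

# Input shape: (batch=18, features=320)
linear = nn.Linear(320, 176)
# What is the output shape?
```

Input: (18, 320) -> Output: (18, 176)

Answer: (18, 176)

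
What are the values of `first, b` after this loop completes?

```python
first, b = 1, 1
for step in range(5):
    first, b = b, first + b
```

Fibonacci: after 5 iterations
`first, b` takes the values: (1, 1) → (1, 2) → (2, 3) → (3, 5) → (5, 8) → (8, 13)

Answer: 8, 13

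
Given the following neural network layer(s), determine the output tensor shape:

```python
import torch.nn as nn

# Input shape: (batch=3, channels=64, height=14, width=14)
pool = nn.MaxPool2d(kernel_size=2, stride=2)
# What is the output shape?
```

Input: (3, 64, 14, 14) -> Output: (3, 64, 7, 7)

Answer: (3, 64, 7, 7)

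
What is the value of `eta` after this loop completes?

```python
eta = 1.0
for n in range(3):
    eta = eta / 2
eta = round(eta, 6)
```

Halving LR 3 times: 1 / 2^3
`eta` takes the values: 1.0 → 0.5 → 0.25 → 0.125

Answer: 0.125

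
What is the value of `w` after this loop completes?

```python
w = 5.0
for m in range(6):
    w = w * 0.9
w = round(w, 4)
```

Exponential decay: 5.0 * 0.9^6
`w` takes the values: 5.0 → 4.5 → 4.05 → 3.645 → 3.2805 → 2.95245 → 2.657205 → 2.6572

Answer: 2.6572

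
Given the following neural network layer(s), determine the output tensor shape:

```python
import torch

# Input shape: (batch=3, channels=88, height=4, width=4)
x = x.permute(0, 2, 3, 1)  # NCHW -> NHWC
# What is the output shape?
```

Input: (3, 88, 4, 4) -> Output: (3, 4, 4, 88)

Answer: (3, 4, 4, 88)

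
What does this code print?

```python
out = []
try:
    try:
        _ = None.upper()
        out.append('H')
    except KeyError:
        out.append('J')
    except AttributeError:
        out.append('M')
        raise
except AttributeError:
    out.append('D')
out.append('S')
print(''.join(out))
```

Execution trace: 'M' (except AttributeError) → 'D' (outer except AttributeError) → 'S' (after the try/except). Output: MDS

Answer: MDS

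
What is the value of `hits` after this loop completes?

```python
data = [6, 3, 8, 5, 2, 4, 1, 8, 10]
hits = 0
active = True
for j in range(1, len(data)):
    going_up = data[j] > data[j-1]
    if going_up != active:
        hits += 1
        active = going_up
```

Count direction changes in [6, 3, 8, 5, 2, 4, 1, 8, 10]
`hits` takes the values: 0 → 1 → 2 → 3 → 4 → 5 → 6

Answer: 6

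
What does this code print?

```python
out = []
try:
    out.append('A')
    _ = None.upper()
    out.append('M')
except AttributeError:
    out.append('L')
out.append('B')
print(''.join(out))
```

Execution trace: 'A' (try body) → 'L' (except AttributeError) → 'B' (after the try/except). Output: ALB

Answer: ALB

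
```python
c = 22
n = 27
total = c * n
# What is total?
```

Trace:
`c = 22` → c = 22
`n = 27` → n = 27
`total = c * n` → total = 594
So total = 594

Answer: 594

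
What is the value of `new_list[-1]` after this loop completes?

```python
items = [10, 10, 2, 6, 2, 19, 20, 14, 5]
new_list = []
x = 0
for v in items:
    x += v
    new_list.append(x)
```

Cumulative sum ends at 88
`new_list` takes the values: [] → [10] → [10, 20] → [10, 20, 22] → [10, 20, 22, 28] → [10, 20, 22, 28, 30] → [10, 20, 22, 28, 30, 49] → [10, 20, 22, 28, 30, 49, 69] → [10, 20, 22, 28, 30, 49, 69, 83] → [10, 20, 22, 28, 30, 49, 69, 83, 88]
So `new_list[-1]` = 88

Answer: 88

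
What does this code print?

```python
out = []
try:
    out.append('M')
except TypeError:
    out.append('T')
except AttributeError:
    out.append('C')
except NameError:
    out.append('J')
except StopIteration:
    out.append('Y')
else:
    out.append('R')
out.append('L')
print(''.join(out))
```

Execution trace: 'M' (try body, no exception) → 'R' (else) → 'L' (after the try/except). Output: MRL

Answer: MRL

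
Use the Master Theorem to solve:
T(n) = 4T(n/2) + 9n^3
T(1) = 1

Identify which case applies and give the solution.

a=4, b=2, f(n)=9n^3. log_2(4) = 2. Since c=3 > 2 and the regularity condition holds (4(n/2)^3 = (4/2^3)n^3 with 4/2^3 < 1), Case 3 applies: T(n) = Θ(f(n)) = O(n^3).

Answer: O(n^3) - Case 3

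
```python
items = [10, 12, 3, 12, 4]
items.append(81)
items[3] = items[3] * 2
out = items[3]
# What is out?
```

Trace:
`items = [10, 12, 3, 12, 4]` → items = [10, 12, 3, 12, 4]
`items.append(81)` → items = [10, 12, 3, 12, 4, 81]
`items[3] = items[3] * 2` → items = [10, 12, 3, 24, 4, 81]
`out = items[3]` → out = 24
So out = 24

Answer: 24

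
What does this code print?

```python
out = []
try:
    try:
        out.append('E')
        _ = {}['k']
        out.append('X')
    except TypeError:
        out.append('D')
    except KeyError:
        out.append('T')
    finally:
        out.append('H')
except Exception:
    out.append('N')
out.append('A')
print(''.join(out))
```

Execution trace: 'E' (inner try body) → 'T' (inner except KeyError) → 'H' (inner finally) → 'A' (after the try/except). Output: ETHA

Answer: ETHA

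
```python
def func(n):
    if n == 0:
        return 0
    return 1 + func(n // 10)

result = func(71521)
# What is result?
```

Count of digits of 71521: 5

Answer: 5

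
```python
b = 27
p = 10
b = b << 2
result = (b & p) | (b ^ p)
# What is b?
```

Trace:
`b = 27` → b = 27
`p = 10` → p = 10
`b = b << 2` → b = 108
`result = (b & p) | (b ^ p)` → result = 110
So b = 108

Answer: 108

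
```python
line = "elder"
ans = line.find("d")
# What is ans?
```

Trace:
`line = "elder"` → line = 'elder'
`ans = line.find("d")` → ans = 2
So ans = 2

Answer: 2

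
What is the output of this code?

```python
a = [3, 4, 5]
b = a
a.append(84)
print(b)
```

Key concept: basic list aliasing.
Step by step:
`a = [3, 4, 5]` → a = [3, 4, 5]
`b = a` → b = [3, 4, 5] (same object as a)
`a.append(84)` → a = [3, 4, 5, 84] (same object as b); b = [3, 4, 5, 84] (same object as a)
`print(b)` → prints [3, 4, 5, 84]

Answer: [3, 4, 5, 84]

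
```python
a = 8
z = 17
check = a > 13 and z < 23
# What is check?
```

Trace:
`a = 8` → a = 8
`z = 17` → z = 17
`check = a > 13 and z < 23` → check = False
So check = False

Answer: False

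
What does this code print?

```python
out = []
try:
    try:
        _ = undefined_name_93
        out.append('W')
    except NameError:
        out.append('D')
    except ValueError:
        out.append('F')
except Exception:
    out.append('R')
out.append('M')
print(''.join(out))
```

Execution trace: 'D' (inner except NameError) → 'M' (after the try/except). Output: DM

Answer: DM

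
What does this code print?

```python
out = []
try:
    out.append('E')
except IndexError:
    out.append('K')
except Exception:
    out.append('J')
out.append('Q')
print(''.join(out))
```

Execution trace: 'E' (try body, no exception) → 'Q' (after the try/except). Output: EQ

Answer: EQ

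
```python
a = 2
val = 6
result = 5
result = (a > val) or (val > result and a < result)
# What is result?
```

Trace:
`a = 2` → a = 2
`val = 6` → val = 6
`result = 5` → result = 5
`result = (a > val) or (val > result and a < result)` → result = True
So result = True

Answer: True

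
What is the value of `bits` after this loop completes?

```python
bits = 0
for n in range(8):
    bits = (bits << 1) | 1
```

Build 8 consecutive 1-bits: 0b11111111
`bits` takes the values: 0 → 1 → 3 → 7 → 15 → 31 → 63 → 127 → 255

Answer: 255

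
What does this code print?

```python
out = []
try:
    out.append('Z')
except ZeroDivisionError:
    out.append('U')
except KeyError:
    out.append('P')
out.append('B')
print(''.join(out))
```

Execution trace: 'Z' (try body, no exception) → 'B' (after the try/except). Output: ZB

Answer: ZB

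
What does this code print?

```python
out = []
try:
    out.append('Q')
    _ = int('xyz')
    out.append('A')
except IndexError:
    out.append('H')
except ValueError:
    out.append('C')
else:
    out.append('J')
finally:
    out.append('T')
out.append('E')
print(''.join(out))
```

Execution trace: 'Q' (try body) → 'C' (except ValueError) → 'T' (finally) → 'E' (after the try/except). Output: QCTE

Answer: QCTE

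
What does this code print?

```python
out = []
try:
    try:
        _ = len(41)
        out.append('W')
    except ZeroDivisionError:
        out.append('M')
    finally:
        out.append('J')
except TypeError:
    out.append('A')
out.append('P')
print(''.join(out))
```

Execution trace: 'J' (finally) → 'A' (outer except TypeError) → 'P' (after the try/except). Output: JAP

Answer: JAP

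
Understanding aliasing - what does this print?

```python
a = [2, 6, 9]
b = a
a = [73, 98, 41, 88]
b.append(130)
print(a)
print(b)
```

Key concept: rebinding vs mutation: a is rebound to a new list, b still points at the original.
Step by step:
`a = [2, 6, 9]` → a = [2, 6, 9]
`b = a` → b = [2, 6, 9] (same object as a)
`a = [73, 98, 41, 88]` → a = [73, 98, 41, 88]
`b.append(130)` → b = [2, 6, 9, 130]
`print(a)` → prints [73, 98, 41, 88]
`print(b)` → prints [2, 6, 9, 130]

Answer:
[73, 98, 41, 88]
[2, 6, 9, 130]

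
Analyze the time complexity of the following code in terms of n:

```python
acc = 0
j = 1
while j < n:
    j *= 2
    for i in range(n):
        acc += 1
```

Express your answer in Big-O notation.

Each loop level contributes: log n × n. Multiplying the contributions gives O(n log n).

Answer: O(n log n)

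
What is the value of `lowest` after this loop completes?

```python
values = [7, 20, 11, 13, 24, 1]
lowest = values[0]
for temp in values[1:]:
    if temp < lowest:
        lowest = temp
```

Minimum of [7, 20, 11, 13, 24, 1]
`lowest` takes the values: 7 → 1

Answer: 1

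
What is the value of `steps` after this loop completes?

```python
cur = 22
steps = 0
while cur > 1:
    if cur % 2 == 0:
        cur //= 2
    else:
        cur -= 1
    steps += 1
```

Steps to reduce 22 to 1
`steps` takes the values: 0 → 1 → 2 → 3 → 4 → 5 → 6

Answer: 6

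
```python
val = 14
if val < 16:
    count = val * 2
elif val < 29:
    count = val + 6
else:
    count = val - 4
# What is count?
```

Trace:
`val = 14` → val = 14
`if val < 16: ...` → val < 16 is True → count = 28
So count = 28

Answer: 28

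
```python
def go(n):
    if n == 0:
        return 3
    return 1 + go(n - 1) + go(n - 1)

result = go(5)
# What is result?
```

go(n) = 1 + 2·go(n-1), go(0)=3. Closed form: (3+1)·2^5 - 1 = 127.

Answer: 127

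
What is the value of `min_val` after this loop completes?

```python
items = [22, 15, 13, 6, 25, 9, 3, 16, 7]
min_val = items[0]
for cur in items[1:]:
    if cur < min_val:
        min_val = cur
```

Minimum of [22, 15, 13, 6, 25, 9, 3, 16, 7]
`min_val` takes the values: 22 → 15 → 13 → 6 → 3

Answer: 3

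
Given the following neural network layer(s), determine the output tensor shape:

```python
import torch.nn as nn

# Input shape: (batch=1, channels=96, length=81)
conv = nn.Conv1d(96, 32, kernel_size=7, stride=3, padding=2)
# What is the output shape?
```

Input: (1, 96, 81) -> Output: (1, 32, 27)

Answer: (1, 32, 27)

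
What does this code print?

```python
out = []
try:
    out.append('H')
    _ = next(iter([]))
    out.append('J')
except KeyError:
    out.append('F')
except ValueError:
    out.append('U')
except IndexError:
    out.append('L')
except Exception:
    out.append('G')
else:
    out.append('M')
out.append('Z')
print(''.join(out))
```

Execution trace: 'H' (try body) → 'G' (except Exception) → 'Z' (after the try/except). Output: HGZ

Answer: HGZ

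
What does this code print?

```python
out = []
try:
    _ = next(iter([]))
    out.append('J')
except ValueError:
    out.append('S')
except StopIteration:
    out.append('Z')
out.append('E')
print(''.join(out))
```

Execution trace: 'Z' (except StopIteration) → 'E' (after the try/except). Output: ZE

Answer: ZE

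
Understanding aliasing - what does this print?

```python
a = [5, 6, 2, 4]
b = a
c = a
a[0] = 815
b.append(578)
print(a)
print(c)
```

Key concept: multiple aliases.
Step by step:
`a = [5, 6, 2, 4]` → a = [5, 6, 2, 4]
`b = a` → b = [5, 6, 2, 4] (same object as a)
`c = a` → c = [5, 6, 2, 4] (same object as a, b)
`a[0] = 815` → a = [815, 6, 2, 4] (same object as b, c); b = [815, 6, 2, 4] (same object as a, c); c = [815, 6, 2, 4] (same object as a, b)
`b.append(578)` → a = [815, 6, 2, 4, 578] (same object as b, c); b = [815, 6, 2, 4, 578] (same object as a, c); c = [815, 6, 2, 4, 578] (same object as a, b)
`print(a)` → prints [815, 6, 2, 4, 578]
`print(c)` → prints [815, 6, 2, 4, 578]

Answer:
[815, 6, 2, 4, 578]
[815, 6, 2, 4, 578]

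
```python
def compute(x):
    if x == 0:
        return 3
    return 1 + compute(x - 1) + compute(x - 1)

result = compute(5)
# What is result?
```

compute(x) = 1 + 2·compute(x-1), compute(0)=3. Closed form: (3+1)·2^5 - 1 = 127.

Answer: 127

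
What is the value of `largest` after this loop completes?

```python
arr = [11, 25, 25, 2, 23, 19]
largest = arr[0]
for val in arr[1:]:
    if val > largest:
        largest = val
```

Maximum of [11, 25, 25, 2, 23, 19]
`largest` takes the values: 11 → 25

Answer: 25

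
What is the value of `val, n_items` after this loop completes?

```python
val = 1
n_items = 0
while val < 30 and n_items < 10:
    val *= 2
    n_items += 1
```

Double until >= 30 or 10 iterations
`val, n_items` takes the values: (1, 0) → (2, 0) → (2, 1) → (4, 1) → (4, 2) → (8, 2) → (8, 3) → (16, 3) → (16, 4) → (32, 4) → (32, 5)

Answer: 32, 5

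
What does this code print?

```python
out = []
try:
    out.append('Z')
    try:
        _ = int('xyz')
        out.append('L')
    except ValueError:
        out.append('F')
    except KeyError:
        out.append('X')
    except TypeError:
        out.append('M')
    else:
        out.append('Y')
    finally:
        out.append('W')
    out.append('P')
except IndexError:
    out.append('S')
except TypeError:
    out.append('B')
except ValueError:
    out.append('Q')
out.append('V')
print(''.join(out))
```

Execution trace: 'Z' (try body) → 'F' (inner except ValueError) → 'W' (inner finally) → 'P' (try body, no exception) → 'V' (after the try/except). Output: ZFWPV

Answer: ZFWPV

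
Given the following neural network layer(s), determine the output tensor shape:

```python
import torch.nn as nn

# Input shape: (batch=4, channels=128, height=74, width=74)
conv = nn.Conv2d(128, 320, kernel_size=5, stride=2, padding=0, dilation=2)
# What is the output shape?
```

Input: (4, 128, 74, 74) -> Output: (4, 320, 33, 33)

Answer: (4, 320, 33, 33)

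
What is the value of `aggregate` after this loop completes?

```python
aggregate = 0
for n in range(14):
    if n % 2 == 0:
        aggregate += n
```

Sum of even numbers 0 to 13
`aggregate` takes the values: 0 → 2 → 6 → 12 → 20 → 30 → 42

Answer: 42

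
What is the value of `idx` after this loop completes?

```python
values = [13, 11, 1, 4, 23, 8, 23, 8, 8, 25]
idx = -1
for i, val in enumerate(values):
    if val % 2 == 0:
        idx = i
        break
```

First even number index in [13, 11, 1, 4, 23, 8, 23, 8, 8, 25]
`idx` takes the values: -1 → 3

Answer: 3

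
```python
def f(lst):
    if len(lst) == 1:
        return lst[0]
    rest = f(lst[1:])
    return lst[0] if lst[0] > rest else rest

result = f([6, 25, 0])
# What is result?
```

Recursive max over [6, 25, 0] = 25

Answer: 25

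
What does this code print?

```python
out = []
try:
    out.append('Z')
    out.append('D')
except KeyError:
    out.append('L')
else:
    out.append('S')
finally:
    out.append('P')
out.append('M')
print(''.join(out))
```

Execution trace: 'Z' (try body) → 'D' (try body, no exception) → 'S' (else) → 'P' (finally) → 'M' (after the try/except). Output: ZDSPM

Answer: ZDSPM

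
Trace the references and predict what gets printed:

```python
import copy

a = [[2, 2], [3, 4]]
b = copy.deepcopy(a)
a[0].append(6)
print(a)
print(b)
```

Key concept: deep copy is fully independent.
Step by step:
`a = [[2, 2], [3, 4]]` → a = [[2, 2], [3, 4]]
`b = copy.deepcopy(a)` → b = [[2, 2], [3, 4]]
`a[0].append(6)` → a = [[2, 2, 6], [3, 4]]
`print(a)` → prints [[2, 2, 6], [3, 4]]
`print(b)` → prints [[2, 2], [3, 4]]

Answer:
[[2, 2, 6], [3, 4]]
[[2, 2], [3, 4]]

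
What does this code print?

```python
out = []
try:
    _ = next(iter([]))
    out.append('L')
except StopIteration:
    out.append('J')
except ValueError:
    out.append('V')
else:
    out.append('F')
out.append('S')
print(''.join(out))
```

Execution trace: 'J' (except StopIteration) → 'S' (after the try/except). Output: JS

Answer: JS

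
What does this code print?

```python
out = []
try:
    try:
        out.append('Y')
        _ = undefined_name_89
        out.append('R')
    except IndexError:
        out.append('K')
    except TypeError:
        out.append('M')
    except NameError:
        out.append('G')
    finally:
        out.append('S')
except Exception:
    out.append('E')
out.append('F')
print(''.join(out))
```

Execution trace: 'Y' (inner try body) → 'G' (inner except NameError) → 'S' (inner finally) → 'F' (after the try/except). Output: YGSF

Answer: YGSF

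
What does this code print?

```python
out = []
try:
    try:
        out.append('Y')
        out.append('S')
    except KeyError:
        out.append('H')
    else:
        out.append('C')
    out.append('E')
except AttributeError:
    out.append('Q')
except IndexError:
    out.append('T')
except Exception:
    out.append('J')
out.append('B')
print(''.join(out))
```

Execution trace: 'Y' (inner try body) → 'S' (inner try body, no exception) → 'C' (inner else) → 'E' (try body, no exception) → 'B' (after the try/except). Output: YSCEB

Answer: YSCEB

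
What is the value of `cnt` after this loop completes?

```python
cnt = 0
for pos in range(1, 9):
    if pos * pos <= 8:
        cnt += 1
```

Count numbers where pos² ≤ 8
`cnt` takes the values: 0 → 1 → 2

Answer: 2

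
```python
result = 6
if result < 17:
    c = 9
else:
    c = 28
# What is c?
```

Trace:
`result = 6` → result = 6
`if result < 17: ...` → result < 17 is True → c = 9
So c = 9

Answer: 9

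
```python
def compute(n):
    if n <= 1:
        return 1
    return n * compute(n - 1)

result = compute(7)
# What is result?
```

compute(7) = 7 * 6 * 5 * 4 * 3 * 2 * 1 = 5040

Answer: 5040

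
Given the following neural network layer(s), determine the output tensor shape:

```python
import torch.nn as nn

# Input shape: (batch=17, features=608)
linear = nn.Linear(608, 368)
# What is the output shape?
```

Input: (17, 608) -> Output: (17, 368)

Answer: (17, 368)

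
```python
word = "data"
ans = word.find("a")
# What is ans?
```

Trace:
`word = "data"` → word = 'data'
`ans = word.find("a")` → ans = 1
So ans = 1

Answer: 1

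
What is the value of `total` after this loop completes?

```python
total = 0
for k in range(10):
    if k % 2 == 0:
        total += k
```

Sum of even numbers 0 to 9
`total` takes the values: 0 → 2 → 6 → 12 → 20

Answer: 20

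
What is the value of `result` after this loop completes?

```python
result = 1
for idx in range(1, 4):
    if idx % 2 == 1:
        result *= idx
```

Product of odd numbers 1 to 3
`result` takes the values: 1 → 3

Answer: 3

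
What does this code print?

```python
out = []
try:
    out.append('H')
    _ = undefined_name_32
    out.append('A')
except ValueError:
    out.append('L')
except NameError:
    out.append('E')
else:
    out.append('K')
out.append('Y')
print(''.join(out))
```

Execution trace: 'H' (try body) → 'E' (except NameError) → 'Y' (after the try/except). Output: HEY

Answer: HEY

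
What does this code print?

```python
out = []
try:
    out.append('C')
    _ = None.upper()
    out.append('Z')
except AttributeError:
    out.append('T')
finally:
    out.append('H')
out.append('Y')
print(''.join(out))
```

Execution trace: 'C' (try body) → 'T' (except AttributeError) → 'H' (finally) → 'Y' (after the try/except). Output: CTHY

Answer: CTHY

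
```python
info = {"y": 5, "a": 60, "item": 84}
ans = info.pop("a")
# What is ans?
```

Trace:
`info = {"y": 5, "a": 60, "item": 84}` → info = {'y': 5, 'a': 60, 'item': 84}
`ans = info.pop("a")` → info = {'y': 5, 'item': 84}; ans = 60
So ans = 60

Answer: 60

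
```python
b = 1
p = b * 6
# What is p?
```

Trace:
`b = 1` → b = 1
`p = b * 6` → p = 6
So p = 6

Answer: 6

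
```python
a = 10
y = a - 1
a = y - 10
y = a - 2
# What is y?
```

Trace:
`a = 10` → a = 10
`y = a - 1` → y = 9
`a = y - 10` → a = -1
`y = a - 2` → y = -3
So y = -3

Answer: -3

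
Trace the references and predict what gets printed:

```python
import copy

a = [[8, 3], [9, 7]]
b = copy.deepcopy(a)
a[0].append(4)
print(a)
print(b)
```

Key concept: deep copy is fully independent.
Step by step:
`a = [[8, 3], [9, 7]]` → a = [[8, 3], [9, 7]]
`b = copy.deepcopy(a)` → b = [[8, 3], [9, 7]]
`a[0].append(4)` → a = [[8, 3, 4], [9, 7]]
`print(a)` → prints [[8, 3, 4], [9, 7]]
`print(b)` → prints [[8, 3], [9, 7]]

Answer:
[[8, 3, 4], [9, 7]]
[[8, 3], [9, 7]]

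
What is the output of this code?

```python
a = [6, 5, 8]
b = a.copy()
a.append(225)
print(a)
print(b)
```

Key concept: list.copy() creates independent copy.
Step by step:
`a = [6, 5, 8]` → a = [6, 5, 8]
`b = a.copy()` → b = [6, 5, 8]
`a.append(225)` → a = [6, 5, 8, 225]
`print(a)` → prints [6, 5, 8, 225]
`print(b)` → prints [6, 5, 8]

Answer:
[6, 5, 8, 225]
[6, 5, 8]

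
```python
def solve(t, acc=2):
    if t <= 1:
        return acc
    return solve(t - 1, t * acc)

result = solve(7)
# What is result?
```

Accumulator trace (n, acc): (7, 2) -> (6, 14) -> (5, 84) -> (4, 420) -> (3, 1680) -> (2, 5040) -> (1, 10080) -> return 10080

Answer: 10080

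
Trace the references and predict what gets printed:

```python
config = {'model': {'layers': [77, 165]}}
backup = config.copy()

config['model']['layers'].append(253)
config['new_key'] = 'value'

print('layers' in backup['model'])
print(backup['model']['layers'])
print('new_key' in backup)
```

Key concept: shallow copy gotcha with nested dict.
Step by step:
`config = {'model': {'layers': [77, 165]}}` → config = {'model': {'layers': [77, 165]}}
`backup = config.copy()` → backup = {'model': {'layers': [77, 165]}}
`config['model']['layers'].append(253)` → config = {'model': {'layers': [77, 165, 253]}}; backup = {'model': {'layers': [77, 165, 253]}}
`config['new_key'] = 'value'` → config = {'model': {'layers': [77, 165, 253]}, 'new_key': 'value'}
`print('layers' in backup['model'])` → prints True
`print(backup['model']['layers'])` → prints [77, 165, 253]
`print('new_key' in backup)` → prints False

Answer:
True
[77, 165, 253]
False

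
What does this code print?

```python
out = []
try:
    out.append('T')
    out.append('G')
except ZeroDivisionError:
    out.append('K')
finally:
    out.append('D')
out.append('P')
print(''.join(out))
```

Execution trace: 'T' (try body) → 'G' (try body, no exception) → 'D' (finally) → 'P' (after the try/except). Output: TGDP

Answer: TGDP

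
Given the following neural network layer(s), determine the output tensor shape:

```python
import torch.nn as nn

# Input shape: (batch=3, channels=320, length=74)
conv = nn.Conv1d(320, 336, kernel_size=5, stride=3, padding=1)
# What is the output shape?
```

Input: (3, 320, 74) -> Output: (3, 336, 24)

Answer: (3, 336, 24)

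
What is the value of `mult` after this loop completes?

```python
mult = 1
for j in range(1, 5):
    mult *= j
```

4! = 24
`mult` takes the values: 1 → 2 → 6 → 24

Answer: 24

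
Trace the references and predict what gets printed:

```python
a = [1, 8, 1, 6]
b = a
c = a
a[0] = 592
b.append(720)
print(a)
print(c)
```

Key concept: multiple aliases.
Step by step:
`a = [1, 8, 1, 6]` → a = [1, 8, 1, 6]
`b = a` → b = [1, 8, 1, 6] (same object as a)
`c = a` → c = [1, 8, 1, 6] (same object as a, b)
`a[0] = 592` → a = [592, 8, 1, 6] (same object as b, c); b = [592, 8, 1, 6] (same object as a, c); c = [592, 8, 1, 6] (same object as a, b)
`b.append(720)` → a = [592, 8, 1, 6, 720] (same object as b, c); b = [592, 8, 1, 6, 720] (same object as a, c); c = [592, 8, 1, 6, 720] (same object as a, b)
`print(a)` → prints [592, 8, 1, 6, 720]
`print(c)` → prints [592, 8, 1, 6, 720]

Answer:
[592, 8, 1, 6, 720]
[592, 8, 1, 6, 720]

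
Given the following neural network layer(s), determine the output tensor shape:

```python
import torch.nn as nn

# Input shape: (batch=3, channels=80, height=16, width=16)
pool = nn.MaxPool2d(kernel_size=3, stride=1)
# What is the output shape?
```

Input: (3, 80, 16, 16) -> Output: (3, 80, 14, 14)

Answer: (3, 80, 14, 14)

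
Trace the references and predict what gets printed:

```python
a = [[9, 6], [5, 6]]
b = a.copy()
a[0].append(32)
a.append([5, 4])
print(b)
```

Key concept: shallow copy with nested lists.
Step by step:
`a = [[9, 6], [5, 6]]` → a = [[9, 6], [5, 6]]
`b = a.copy()` → b = [[9, 6], [5, 6]]
`a[0].append(32)` → a = [[9, 6, 32], [5, 6]]; b = [[9, 6, 32], [5, 6]]
`a.append([5, 4])` → a = [[9, 6, 32], [5, 6], [5, 4]]
`print(b)` → prints [[9, 6, 32], [5, 6]]

Answer: [[9, 6, 32], [5, 6]]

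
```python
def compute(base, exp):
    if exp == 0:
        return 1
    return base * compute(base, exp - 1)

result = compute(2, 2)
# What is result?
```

compute(2, 2) = 2 * 2 = 4

Answer: 4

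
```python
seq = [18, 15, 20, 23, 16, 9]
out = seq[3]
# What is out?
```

Trace:
`seq = [18, 15, 20, 23, 16, 9]` → seq = [18, 15, 20, 23, 16, 9]
`out = seq[3]` → out = 23
So out = 23

Answer: 23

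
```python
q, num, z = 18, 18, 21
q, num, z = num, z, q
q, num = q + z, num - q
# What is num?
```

Trace:
`q, num, z = 18, 18, 21` → q = 18; num = 18; z = 21
`q, num, z = num, z, q` → q = 18; num = 21; z = 18
`q, num = q + z, num - q` → q = 36; num = 3
So num = 3

Answer: 3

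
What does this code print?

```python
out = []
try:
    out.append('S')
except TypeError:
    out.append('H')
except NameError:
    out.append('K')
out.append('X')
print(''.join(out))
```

Execution trace: 'S' (try body, no exception) → 'X' (after the try/except). Output: SX

Answer: SX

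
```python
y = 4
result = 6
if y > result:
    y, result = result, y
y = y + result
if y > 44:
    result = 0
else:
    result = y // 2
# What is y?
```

Trace:
`y = 4` → y = 4
`result = 6` → result = 6
`if y > result: ...` → y > result is False → no variable changes
`y = y + result` → y = 10
`if y > 44: ...` → y > 44 is False, take else branch → result = 5
So y = 10

Answer: 10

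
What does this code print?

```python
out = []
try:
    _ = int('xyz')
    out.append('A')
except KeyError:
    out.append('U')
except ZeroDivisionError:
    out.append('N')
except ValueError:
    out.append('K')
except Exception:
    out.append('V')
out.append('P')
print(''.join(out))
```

Execution trace: 'K' (except ValueError) → 'P' (after the try/except). Output: KP

Answer: KP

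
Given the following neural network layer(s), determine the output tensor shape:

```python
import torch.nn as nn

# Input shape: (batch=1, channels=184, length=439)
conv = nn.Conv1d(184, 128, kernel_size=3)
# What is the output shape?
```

Input: (1, 184, 439) -> Output: (1, 128, 437)

Answer: (1, 128, 437)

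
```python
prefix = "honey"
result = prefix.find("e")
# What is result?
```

Trace:
`prefix = "honey"` → prefix = 'honey'
`result = prefix.find("e")` → result = 3
So result = 3

Answer: 3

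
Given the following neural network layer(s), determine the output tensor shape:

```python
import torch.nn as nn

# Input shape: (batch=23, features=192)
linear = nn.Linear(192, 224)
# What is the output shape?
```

Input: (23, 192) -> Output: (23, 224)

Answer: (23, 224)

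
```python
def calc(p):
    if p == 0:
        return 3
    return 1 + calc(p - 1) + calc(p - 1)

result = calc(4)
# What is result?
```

calc(p) = 1 + 2·calc(p-1), calc(0)=3. Closed form: (3+1)·2^4 - 1 = 63.

Answer: 63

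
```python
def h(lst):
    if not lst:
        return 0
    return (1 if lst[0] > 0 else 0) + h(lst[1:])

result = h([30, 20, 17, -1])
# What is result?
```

Count of positive elements in [30, 20, 17, -1] = 3

Answer: 3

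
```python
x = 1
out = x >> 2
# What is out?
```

Trace:
`x = 1` → x = 1
`out = x >> 2` → out = 0
So out = 0

Answer: 0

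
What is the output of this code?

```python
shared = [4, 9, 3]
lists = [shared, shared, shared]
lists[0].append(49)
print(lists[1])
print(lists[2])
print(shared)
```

Key concept: list of same reference.
Step by step:
`shared = [4, 9, 3]` → shared = [4, 9, 3]
`lists = [shared, shared, shared]` → lists = [[4, 9, 3], [4, 9, 3], [4, 9, 3]]
`lists[0].append(49)` → shared = [4, 9, 3, 49]; lists = [[4, 9, 3, 49], [4, 9, 3, 49], [4, 9, 3, 49]]
`print(lists[1])` → prints [4, 9, 3, 49]
`print(lists[2])` → prints [4, 9, 3, 49]
`print(shared)` → prints [4, 9, 3, 49]

Answer:
[4, 9, 3, 49]
[4, 9, 3, 49]
[4, 9, 3, 49]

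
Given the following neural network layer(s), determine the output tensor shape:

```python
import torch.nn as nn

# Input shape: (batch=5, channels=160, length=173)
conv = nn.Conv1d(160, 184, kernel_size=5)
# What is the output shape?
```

Input: (5, 160, 173) -> Output: (5, 184, 169)

Answer: (5, 184, 169)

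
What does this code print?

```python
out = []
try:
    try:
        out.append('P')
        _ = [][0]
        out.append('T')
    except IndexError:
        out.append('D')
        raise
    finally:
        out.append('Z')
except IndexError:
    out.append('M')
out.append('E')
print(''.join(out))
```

Execution trace: 'P' (inner try body) → 'D' (inner except IndexError) → 'Z' (inner finally) → 'M' (outer except IndexError) → 'E' (after the try/except). Output: PDZME

Answer: PDZME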